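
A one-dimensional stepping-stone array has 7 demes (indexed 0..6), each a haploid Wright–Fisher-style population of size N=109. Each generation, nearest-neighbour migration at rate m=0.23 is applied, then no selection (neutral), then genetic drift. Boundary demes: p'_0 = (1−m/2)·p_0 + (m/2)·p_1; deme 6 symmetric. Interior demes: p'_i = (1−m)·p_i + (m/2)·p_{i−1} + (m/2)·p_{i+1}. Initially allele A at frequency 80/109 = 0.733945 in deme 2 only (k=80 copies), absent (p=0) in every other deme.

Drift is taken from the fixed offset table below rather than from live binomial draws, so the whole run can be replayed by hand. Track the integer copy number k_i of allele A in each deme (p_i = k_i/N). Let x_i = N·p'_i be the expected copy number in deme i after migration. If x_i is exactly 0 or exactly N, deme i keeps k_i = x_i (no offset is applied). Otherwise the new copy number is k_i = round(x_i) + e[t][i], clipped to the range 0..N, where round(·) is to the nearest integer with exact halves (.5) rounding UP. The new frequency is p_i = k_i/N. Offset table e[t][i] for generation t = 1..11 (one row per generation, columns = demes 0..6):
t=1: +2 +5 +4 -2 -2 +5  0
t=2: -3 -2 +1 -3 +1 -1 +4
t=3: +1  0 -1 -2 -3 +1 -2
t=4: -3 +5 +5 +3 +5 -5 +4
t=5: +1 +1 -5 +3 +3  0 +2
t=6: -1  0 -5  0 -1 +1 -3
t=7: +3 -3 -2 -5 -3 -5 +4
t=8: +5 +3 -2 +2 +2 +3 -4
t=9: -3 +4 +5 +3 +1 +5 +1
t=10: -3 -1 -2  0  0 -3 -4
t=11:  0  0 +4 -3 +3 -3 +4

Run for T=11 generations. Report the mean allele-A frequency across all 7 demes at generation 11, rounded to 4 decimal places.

t=0: k=[0 0 80 0 0 0 0]
t=1: x=[0.0000 9.2000 61.6000 9.2000 0.0000 0.0000 0.0000] k=[0 14 66 7 0 0 0]
t=2: x=[1.6100 18.3700 53.2350 12.9800 0.8050 0.0000 0.0000] k=[0 16 54 10 2 0 0]
t=3: x=[1.8400 18.5300 44.5700 14.1400 2.6900 0.2300 0.0000] k=[3 19 44 12 0 1 0]
t=4: x=[4.8400 20.0350 37.4450 14.3000 1.4950 0.7700 0.1150] k=[2 25 42 17 6 0 4]
t=5: x=[4.6450 24.3100 37.1700 18.6100 6.5750 1.1500 3.5400] k=[6 25 32 22 10 1 6]
t=6: x=[8.1850 23.6200 30.0450 21.7700 10.3450 2.6100 5.4250] k=[7 24 25 22 9 4 2]
t=7: x=[8.9550 22.1600 24.5400 20.8500 9.9200 4.3450 2.2300] k=[12 19 23 16 7 0 6]
t=8: x=[12.8050 18.6550 21.7350 15.7700 7.2300 1.4950 5.3100] k=[18 22 20 18 9 4 1]
t=9: x=[18.4600 21.3100 20.0000 17.1950 9.4600 4.2300 1.3450] k=[15 25 25 20 10 9 2]
t=10: x=[16.1500 23.8500 24.4250 19.4250 11.0350 8.3100 2.8050] k=[13 23 22 19 11 5 0]
t=11: x=[14.1500 21.7350 21.7700 18.4250 11.2300 5.1150 0.5750] k=[14 22 26 15 14 2 5]

0.1284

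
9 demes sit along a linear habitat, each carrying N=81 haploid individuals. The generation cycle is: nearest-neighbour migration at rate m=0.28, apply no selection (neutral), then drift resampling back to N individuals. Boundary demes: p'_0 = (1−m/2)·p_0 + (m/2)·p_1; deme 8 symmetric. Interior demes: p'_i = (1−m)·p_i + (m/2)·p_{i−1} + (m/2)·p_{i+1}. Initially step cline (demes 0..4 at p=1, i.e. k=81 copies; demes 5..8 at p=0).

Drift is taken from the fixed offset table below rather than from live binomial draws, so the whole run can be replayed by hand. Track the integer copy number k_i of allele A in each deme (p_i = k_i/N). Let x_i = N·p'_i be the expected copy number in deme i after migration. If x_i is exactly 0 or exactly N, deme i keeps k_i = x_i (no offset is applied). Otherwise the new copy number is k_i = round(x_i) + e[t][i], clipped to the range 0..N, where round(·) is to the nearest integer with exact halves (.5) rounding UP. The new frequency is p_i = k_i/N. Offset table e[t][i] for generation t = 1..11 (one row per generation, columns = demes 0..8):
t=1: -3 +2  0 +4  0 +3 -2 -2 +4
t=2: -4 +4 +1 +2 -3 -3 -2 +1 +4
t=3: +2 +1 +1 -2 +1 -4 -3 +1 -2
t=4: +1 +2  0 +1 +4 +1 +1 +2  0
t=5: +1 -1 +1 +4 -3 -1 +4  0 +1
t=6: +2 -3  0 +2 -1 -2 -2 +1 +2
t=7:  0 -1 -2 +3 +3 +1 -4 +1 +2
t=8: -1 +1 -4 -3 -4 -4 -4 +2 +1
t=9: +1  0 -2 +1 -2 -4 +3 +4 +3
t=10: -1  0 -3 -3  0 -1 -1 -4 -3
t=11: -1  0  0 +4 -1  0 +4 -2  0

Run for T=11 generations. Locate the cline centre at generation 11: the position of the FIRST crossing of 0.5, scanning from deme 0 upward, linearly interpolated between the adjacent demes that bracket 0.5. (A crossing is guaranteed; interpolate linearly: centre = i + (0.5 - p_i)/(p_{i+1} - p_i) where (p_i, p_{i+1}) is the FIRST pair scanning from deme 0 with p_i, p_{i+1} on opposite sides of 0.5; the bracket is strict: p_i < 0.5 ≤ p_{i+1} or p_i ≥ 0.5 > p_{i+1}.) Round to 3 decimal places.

4.175

t=0: k=[81 81 81 81 81 0 0 0 0]
t=1: x=[81.0000 81.0000 81.0000 81.0000 69.6600 11.3400 0.0000 0.0000 0.0000] k=[81 81 81 81 70 14 0 0 0]
t=2: x=[81.0000 81.0000 81.0000 79.4600 63.7000 19.8800 1.9600 0.0000 0.0000] k=[81 81 81 81 61 17 0 0 0]
t=3: x=[81.0000 81.0000 81.0000 78.2000 57.6400 20.7800 2.3800 0.0000 0.0000] k=[81 81 81 76 59 17 0 0 0]
t=4: x=[81.0000 81.0000 80.3000 74.3200 55.5000 20.5000 2.3800 0.0000 0.0000] k=[81 81 80 75 60 22 3 0 0]
t=5: x=[81.0000 80.8600 79.4400 73.6000 56.7800 24.6600 5.2400 0.4200 0.0000] k=[81 80 80 78 54 24 9 0 0]
t=6: x=[80.8600 80.1400 79.7200 74.9200 53.1600 26.1000 9.8400 1.2600 0.0000] k=[81 77 80 77 52 24 8 2 0]
t=7: x=[80.4400 77.9800 79.1600 73.9200 51.5800 25.6800 9.4000 2.5600 0.2800] k=[80 77 77 77 55 27 5 4 2]
t=8: x=[79.5800 77.4200 77.0000 73.9200 54.1600 27.8400 7.9400 3.8600 2.2800] k=[79 78 73 71 50 24 4 6 3]
t=9: x=[78.8600 77.4400 73.4200 68.3400 49.3000 24.8400 7.0800 5.3000 3.4200] k=[80 77 71 69 47 21 10 9 6]
t=10: x=[79.5800 76.5800 71.5600 66.2000 46.4400 23.1000 11.4000 8.7200 6.4200] k=[79 77 69 63 46 22 10 5 3]
t=11: x=[78.7200 76.1600 69.2800 61.4600 45.0200 23.6800 10.9800 5.4200 3.2800] k=[78 76 69 65 44 24 15 3 3]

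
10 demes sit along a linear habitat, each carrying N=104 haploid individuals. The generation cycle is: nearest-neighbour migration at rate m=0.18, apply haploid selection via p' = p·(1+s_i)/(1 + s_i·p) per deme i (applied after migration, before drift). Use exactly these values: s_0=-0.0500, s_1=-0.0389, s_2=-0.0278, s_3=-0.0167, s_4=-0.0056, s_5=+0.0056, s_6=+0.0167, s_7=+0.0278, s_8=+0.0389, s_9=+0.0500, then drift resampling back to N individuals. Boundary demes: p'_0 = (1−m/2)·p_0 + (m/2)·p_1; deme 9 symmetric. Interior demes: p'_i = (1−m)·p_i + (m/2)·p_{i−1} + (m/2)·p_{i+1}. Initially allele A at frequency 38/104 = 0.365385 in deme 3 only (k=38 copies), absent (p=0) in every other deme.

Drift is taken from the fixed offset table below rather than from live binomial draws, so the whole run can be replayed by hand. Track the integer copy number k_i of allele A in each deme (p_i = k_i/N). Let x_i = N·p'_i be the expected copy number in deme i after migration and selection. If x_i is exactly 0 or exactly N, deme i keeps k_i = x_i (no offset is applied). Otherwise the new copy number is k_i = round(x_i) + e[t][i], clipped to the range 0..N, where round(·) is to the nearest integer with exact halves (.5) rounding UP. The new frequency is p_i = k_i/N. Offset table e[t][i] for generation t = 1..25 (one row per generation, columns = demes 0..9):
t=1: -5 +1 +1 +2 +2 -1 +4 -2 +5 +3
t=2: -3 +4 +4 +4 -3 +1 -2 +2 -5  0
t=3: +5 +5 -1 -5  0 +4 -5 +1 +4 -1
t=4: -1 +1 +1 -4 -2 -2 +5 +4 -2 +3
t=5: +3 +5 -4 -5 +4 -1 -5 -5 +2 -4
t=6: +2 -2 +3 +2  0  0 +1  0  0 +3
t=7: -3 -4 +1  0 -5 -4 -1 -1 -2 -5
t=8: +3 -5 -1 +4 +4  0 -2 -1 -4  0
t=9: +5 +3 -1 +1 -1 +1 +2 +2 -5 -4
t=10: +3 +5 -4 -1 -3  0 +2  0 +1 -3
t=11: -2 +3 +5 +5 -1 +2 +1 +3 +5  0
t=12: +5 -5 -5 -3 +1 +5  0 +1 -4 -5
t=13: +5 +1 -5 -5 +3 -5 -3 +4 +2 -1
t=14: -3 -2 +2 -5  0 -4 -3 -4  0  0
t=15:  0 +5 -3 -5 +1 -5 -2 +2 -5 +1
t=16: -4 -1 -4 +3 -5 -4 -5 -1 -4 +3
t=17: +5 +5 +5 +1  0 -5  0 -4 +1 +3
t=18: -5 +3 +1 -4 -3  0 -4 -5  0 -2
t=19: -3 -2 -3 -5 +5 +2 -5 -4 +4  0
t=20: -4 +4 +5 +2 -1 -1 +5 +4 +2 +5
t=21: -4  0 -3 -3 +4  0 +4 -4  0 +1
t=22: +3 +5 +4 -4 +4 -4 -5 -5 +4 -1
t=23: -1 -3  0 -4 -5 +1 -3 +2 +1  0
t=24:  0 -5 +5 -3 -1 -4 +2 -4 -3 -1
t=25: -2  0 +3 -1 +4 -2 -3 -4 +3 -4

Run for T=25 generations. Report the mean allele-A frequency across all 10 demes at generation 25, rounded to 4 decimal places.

0.0365

t=0: k=[0 0 0 38 0 0 0 0 0 0]
t=1: x=[0.0000 0.0000 3.3280 30.7937 3.4015 0.0000 0.0000 0.0000 0.0000 0.0000] k=[0 0 4 33 5 0 0 0 0 0]
t=2: x=[0.0000 0.3460 6.0864 27.5278 7.0331 0.4525 0.0000 0.0000 0.0000 0.0000] k=[0 4 10 32 4 1 0 0 0 0]
t=3: x=[0.3421 4.0237 11.1561 27.1607 6.2171 1.1865 0.0915 0.0000 0.0000 0.0000] k=[5 9 10 22 6 5 0 0 0 0]
t=4: x=[5.1052 8.4179 10.7160 19.2148 7.3117 4.6648 0.4575 0.0000 0.0000 0.0000] k=[4 9 12 15 5 3 5 0 0 0]
t=5: x=[4.2366 8.5050 11.7039 13.6293 5.6897 3.3782 4.4399 0.4625 0.0000 0.0000] k=[7 14 8 9 10 2 0 0 0 0]
t=6: x=[7.2752 12.3904 8.4095 8.8625 9.1431 2.5539 0.1830 0.0000 0.0000 0.0000] k=[9 10 11 11 9 3 1 0 0 0]
t=7: x=[8.6734 9.6471 10.6377 10.6578 8.5956 3.3782 1.1080 0.0925 0.0000 0.0000] k=[6 6 12 11 4 0 0 0 0 0]
t=8: x=[5.7165 6.3010 11.0876 10.3026 4.2471 0.3620 0.0000 0.0000 0.0000 0.0000] k=[9 1 10 14 8 0 0 0 0 0]
t=9: x=[7.8974 2.4339 9.3083 12.9084 7.7795 0.7240 0.0000 0.0000 0.0000 0.0000] k=[13 5 8 14 7 2 0 0 0 0]
t=10: x=[11.7353 5.7699 8.0579 12.6418 7.1426 2.2824 0.1830 0.0000 0.0000 0.0000] k=[15 11 4 12 4 2 2 0 0 0]
t=11: x=[14.0066 10.3542 5.2087 10.4013 4.5157 2.1920 1.8499 0.1850 0.0000 0.0000] k=[12 13 10 15 4 4 3 3 0 0]
t=12: x=[11.5526 12.2060 10.4519 13.3626 4.9634 3.9311 3.1400 2.8038 0.2805 0.0000] k=[17 7 5 10 6 9 3 4 0 0]
t=13: x=[15.4143 7.4412 5.4817 9.0499 6.5952 8.2322 3.6885 3.6452 0.3740 0.0000] k=[20 8 0 4 10 3 1 8 2 0]
t=14: x=[18.1390 8.0600 1.0503 4.1130 8.7847 3.4687 1.8397 7.0071 2.4496 0.1890] k=[15 6 3 0 9 0 0 3 2 0]
t=15: x=[13.5731 6.3010 2.9189 1.0621 7.3416 0.8145 0.2745 2.7115 1.9829 0.1890] k=[14 11 0 0 8 0 0 5 0 1]
t=16: x=[13.1302 9.9182 0.9627 0.7081 6.5256 0.7240 0.4575 4.2094 0.5609 0.9551] k=[9 9 0 4 2 0 0 3 0 4]
t=17: x=[8.5872 7.8956 1.1378 3.4041 1.9890 0.1810 0.2745 2.5267 0.6544 3.8153] k=[14 13 6 4 2 0 0 0 2 7]
t=18: x=[13.3035 12.0314 6.2815 3.9357 1.9890 0.1810 0.0000 0.1850 2.3563 6.8559] k=[8 15 7 0 0 0 0 0 2 5]
t=19: x=[8.2327 13.1863 6.9060 0.6195 0.0000 0.0000 0.0000 0.1850 2.1696 4.9552] k=[5 11 4 0 0 0 0 0 6 5]
t=20: x=[5.2771 9.4825 4.1560 0.3540 0.0000 0.0000 0.0000 0.5549 5.5677 5.3315] k=[1 13 9 2 0 0 0 5 8 10]
t=21: x=[1.9780 11.1586 8.5072 2.4100 0.1790 0.0000 0.4575 4.9476 8.1935 10.2625] k=[0 11 6 0 4 0 4 1 8 11]
t=22: x=[0.9409 9.2211 5.7548 0.8851 3.2622 0.7240 3.4244 1.9518 7.9146 11.2087] k=[4 14 10 0 7 0 0 0 12 10]
t=23: x=[4.6660 12.3030 9.2203 1.5048 5.7096 0.6335 0.0000 1.1097 11.1131 10.6369] k=[4 9 9 0 1 2 0 3 12 11]
t=24: x=[4.2366 8.2438 7.9798 0.8851 0.9945 1.7395 0.4575 3.6350 11.4841 11.5827] k=[4 3 13 0 0 0 2 0 8 11]
t=25: x=[3.7215 3.8405 10.6573 1.1507 0.0000 0.1810 1.6669 0.9248 7.8216 11.2087] k=[2 4 14 0 0 0 0 0 11 7]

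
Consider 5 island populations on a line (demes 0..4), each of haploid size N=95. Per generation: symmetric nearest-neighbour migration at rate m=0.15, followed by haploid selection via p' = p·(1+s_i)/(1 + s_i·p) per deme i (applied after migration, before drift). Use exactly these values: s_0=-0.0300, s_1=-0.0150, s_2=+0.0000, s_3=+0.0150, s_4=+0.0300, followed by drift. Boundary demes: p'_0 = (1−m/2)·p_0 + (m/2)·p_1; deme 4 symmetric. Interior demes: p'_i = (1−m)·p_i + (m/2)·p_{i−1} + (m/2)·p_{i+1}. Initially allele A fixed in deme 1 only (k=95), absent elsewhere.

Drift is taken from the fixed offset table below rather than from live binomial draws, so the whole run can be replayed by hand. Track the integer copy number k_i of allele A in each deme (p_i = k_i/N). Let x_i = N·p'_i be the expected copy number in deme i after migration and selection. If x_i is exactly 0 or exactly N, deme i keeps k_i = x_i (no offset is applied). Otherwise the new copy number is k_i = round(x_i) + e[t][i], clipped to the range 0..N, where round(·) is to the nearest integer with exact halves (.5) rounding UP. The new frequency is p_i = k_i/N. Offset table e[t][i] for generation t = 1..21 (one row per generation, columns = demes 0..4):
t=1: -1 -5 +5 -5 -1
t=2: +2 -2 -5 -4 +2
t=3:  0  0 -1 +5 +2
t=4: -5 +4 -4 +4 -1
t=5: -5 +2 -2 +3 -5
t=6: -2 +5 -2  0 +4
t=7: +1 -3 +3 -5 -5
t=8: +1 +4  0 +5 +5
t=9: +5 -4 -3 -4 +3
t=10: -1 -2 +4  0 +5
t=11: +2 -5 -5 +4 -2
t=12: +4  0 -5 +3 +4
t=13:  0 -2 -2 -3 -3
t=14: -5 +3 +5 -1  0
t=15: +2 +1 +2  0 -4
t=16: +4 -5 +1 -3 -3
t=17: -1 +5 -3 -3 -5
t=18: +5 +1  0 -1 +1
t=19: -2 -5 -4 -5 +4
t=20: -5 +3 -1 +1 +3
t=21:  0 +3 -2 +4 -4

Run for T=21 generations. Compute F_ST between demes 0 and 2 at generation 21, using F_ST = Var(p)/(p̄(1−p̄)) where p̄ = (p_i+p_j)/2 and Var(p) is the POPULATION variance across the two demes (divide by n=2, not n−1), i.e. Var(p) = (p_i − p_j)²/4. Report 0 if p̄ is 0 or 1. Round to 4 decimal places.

0.0184

t=0: k=[0 95 0 0 0]
t=1: x=[6.9268 80.5660 7.1250 0.0000 0.0000] k=[6 76 12 0 0]
t=2: x=[10.9514 65.6443 15.9000 0.9134 0.0000] k=[13 64 11 0 0]
t=3: x=[16.4074 55.8526 14.1500 0.8373 0.0000] k=[16 56 13 6 0]
t=4: x=[18.5412 49.4168 15.7000 6.1602 0.4634] k=[14 53 12 10 0]
t=5: x=[16.5055 46.6411 14.9250 9.5269 0.7723] k=[12 49 13 13 0]
t=6: x=[14.3989 43.1688 15.7000 12.1822 1.0039] k=[12 48 14 12 5]
t=7: x=[14.3255 42.3949 16.4000 11.7778 5.6808] k=[15 39 19 7 1]
t=8: x=[16.3829 35.3638 19.6000 7.5529 1.4928] k=[17 39 20 13 6]
t=9: x=[18.1977 35.5880 20.9000 13.1680 6.7069] k=[23 32 18 9 10]
t=10: x=[23.1377 29.9641 18.3750 9.8810 10.1908] k=[22 28 22 10 15]
t=11: x=[21.9320 26.8082 21.5500 11.4238 14.9945] k=[24 22 17 15 13]
t=12: x=[23.3101 21.5224 17.2250 15.1890 13.4885] k=[27 22 12 18 17]
t=13: x=[26.0452 21.3736 13.2000 17.6883 17.4929] k=[26 19 11 15 14]
t=14: x=[24.9112 18.6970 11.9000 14.8102 14.4331] k=[20 22 17 14 14]
t=15: x=[19.6707 21.2248 17.1500 14.4060 14.3565] k=[22 22 19 14 10]
t=16: x=[21.4893 21.5224 18.8500 14.2544 10.5746] k=[25 17 20 11 8]
t=17: x=[23.8518 17.6072 19.1000 11.6008 8.4498] k=[23 23 16 9 3]
t=18: x=[22.4732 22.2167 16.0000 9.1979 3.5496] k=[27 23 16 8 5]
t=19: x=[26.1192 22.5143 15.9250 8.4894 5.3729] k=[24 18 12 3 9]
t=20: x=[23.0147 17.7805 11.7750 4.1841 8.7828] k=[18 21 11 5 12]
t=21: x=[17.7806 19.7872 11.3000 6.0589 11.7766] k=[18 23 9 10 8]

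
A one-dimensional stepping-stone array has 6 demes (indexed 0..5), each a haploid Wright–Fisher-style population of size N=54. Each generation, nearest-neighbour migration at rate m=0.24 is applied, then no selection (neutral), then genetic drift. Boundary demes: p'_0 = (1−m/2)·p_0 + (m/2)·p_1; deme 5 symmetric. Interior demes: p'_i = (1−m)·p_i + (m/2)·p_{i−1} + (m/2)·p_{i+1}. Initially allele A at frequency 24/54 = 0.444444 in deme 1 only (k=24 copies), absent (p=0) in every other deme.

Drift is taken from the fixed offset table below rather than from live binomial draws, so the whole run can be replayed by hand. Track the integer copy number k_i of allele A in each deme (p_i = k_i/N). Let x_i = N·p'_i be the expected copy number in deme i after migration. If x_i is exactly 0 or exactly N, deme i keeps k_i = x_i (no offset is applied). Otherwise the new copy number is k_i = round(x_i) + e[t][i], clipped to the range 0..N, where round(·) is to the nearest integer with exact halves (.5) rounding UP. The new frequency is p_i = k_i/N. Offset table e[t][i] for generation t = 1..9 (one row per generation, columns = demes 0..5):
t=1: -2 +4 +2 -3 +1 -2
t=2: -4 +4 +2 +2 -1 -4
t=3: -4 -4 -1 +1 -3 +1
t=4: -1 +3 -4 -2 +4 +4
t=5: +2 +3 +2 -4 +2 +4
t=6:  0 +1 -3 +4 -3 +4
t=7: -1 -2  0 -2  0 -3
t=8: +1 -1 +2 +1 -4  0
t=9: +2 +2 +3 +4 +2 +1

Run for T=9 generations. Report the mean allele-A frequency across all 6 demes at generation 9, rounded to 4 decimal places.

0.1327

t=0: k=[0 24 0 0 0 0]
t=1: x=[2.8800 18.2400 2.8800 0.0000 0.0000 0.0000] k=[1 22 5 0 0 0]
t=2: x=[3.5200 17.4400 6.4400 0.6000 0.0000 0.0000] k=[0 21 8 3 0 0]
t=3: x=[2.5200 16.9200 8.9600 3.2400 0.3600 0.0000] k=[0 13 8 4 0 0]
t=4: x=[1.5600 10.8400 8.1200 4.0000 0.4800 0.0000] k=[1 14 4 2 4 0]
t=5: x=[2.5600 11.2400 4.9600 2.4800 3.2800 0.4800] k=[5 14 7 0 5 4]
t=6: x=[6.0800 12.0800 7.0000 1.4400 4.2800 4.1200] k=[6 13 4 5 1 8]
t=7: x=[6.8400 11.0800 5.2000 4.4000 2.3200 7.1600] k=[6 9 5 2 2 4]
t=8: x=[6.3600 8.1600 5.1200 2.3600 2.2400 3.7600] k=[7 7 7 3 0 4]
t=9: x=[7.0000 7.0000 6.5200 3.1200 0.8400 3.5200] k=[9 9 10 7 3 5]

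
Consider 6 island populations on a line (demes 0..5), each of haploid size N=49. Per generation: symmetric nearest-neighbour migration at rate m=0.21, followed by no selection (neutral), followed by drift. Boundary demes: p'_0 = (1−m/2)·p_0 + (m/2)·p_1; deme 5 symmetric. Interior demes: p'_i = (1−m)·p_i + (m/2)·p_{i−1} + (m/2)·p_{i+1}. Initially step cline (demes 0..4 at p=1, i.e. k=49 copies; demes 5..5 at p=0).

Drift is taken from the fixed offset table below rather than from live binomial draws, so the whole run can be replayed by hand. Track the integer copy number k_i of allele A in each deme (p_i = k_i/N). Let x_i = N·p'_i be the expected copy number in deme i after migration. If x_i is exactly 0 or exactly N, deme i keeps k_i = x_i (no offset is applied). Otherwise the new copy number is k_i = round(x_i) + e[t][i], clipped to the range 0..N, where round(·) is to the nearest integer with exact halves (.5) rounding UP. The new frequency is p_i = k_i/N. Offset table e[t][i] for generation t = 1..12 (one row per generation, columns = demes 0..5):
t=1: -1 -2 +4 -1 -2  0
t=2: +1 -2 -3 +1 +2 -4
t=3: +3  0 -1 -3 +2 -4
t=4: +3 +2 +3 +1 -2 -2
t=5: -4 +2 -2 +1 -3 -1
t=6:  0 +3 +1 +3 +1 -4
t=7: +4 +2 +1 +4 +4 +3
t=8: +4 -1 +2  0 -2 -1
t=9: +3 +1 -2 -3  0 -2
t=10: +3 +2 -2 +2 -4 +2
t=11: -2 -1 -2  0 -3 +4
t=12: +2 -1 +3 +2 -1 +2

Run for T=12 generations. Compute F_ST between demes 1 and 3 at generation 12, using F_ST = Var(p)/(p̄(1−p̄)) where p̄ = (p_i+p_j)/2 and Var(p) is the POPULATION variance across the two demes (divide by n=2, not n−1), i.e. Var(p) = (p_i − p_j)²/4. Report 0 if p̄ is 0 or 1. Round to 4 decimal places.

t=0: k=[49 49 49 49 49 0]
t=1: x=[49.0000 49.0000 49.0000 49.0000 43.8550 5.1450] k=[49 49 49 49 42 5]
t=2: x=[49.0000 49.0000 49.0000 48.2650 38.8500 8.8850] k=[49 49 49 49 41 5]
t=3: x=[49.0000 49.0000 49.0000 48.1600 38.0600 8.7800] k=[49 49 49 45 40 5]
t=4: x=[49.0000 49.0000 48.5800 44.8950 36.8500 8.6750] k=[49 49 49 46 35 7]
t=5: x=[49.0000 49.0000 48.6850 45.1600 33.2150 9.9400] k=[49 49 47 46 30 9]
t=6: x=[49.0000 48.7900 47.1050 44.4250 29.4750 11.2050] k=[49 49 48 47 30 7]
t=7: x=[49.0000 48.8950 48.0000 45.3200 29.3700 9.4150] k=[49 49 49 49 33 12]
t=8: x=[49.0000 49.0000 49.0000 47.3200 32.4750 14.2050] k=[49 49 49 47 30 13]
t=9: x=[49.0000 49.0000 48.7900 45.4250 30.0000 14.7850] k=[49 49 47 42 30 13]
t=10: x=[49.0000 48.7900 46.6850 41.2650 29.4750 14.7850] k=[49 49 45 43 25 17]
t=11: x=[49.0000 48.5800 45.2100 41.3200 26.0500 17.8400] k=[49 48 43 41 23 22]
t=12: x=[48.8950 47.5800 43.3150 39.3200 24.7850 22.1050] k=[49 47 46 41 24 24]

0.0409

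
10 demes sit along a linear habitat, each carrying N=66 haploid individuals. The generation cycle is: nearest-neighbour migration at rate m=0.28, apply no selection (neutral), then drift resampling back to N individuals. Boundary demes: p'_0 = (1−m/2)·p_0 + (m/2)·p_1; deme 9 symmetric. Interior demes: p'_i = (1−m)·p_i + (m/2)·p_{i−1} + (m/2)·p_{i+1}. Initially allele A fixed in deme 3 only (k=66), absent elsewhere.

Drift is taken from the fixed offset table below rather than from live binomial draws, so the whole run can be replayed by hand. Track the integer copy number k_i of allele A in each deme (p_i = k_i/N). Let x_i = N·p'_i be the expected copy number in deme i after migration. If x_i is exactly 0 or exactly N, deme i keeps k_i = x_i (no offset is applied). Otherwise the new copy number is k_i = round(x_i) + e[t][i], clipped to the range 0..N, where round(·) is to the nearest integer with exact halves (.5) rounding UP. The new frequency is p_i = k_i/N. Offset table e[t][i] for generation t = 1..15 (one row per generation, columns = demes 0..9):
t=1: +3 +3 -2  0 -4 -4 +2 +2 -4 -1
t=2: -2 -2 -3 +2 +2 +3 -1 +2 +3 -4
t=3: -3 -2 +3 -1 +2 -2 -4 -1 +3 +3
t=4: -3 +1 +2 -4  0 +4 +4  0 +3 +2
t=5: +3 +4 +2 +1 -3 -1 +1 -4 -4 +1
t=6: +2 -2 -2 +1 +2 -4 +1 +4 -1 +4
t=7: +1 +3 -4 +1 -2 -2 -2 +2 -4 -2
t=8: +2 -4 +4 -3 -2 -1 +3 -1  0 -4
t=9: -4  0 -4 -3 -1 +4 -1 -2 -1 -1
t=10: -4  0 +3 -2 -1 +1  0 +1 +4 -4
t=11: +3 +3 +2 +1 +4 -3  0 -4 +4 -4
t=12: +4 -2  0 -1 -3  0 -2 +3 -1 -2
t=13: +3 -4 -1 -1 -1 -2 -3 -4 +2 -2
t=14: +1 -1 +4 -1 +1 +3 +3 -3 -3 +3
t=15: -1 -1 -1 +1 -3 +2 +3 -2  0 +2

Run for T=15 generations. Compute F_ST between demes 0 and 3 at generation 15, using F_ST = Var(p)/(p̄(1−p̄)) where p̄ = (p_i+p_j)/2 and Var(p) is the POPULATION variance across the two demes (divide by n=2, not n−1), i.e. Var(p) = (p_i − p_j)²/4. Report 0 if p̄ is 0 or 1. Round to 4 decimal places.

0.0004

t=0: k=[0 0 0 66 0 0 0 0 0 0]
t=1: x=[0.0000 0.0000 9.2400 47.5200 9.2400 0.0000 0.0000 0.0000 0.0000 0.0000] k=[0 0 7 48 5 0 0 0 0 0]
t=2: x=[0.0000 0.9800 11.7600 36.2400 10.3200 0.7000 0.0000 0.0000 0.0000 0.0000] k=[0 0 9 38 12 4 0 0 0 0]
t=3: x=[0.0000 1.2600 11.8000 30.3000 14.5200 4.5600 0.5600 0.0000 0.0000 0.0000] k=[0 0 15 29 17 3 0 0 0 0]
t=4: x=[0.0000 2.1000 14.8600 25.3600 16.7200 4.5400 0.4200 0.0000 0.0000 0.0000] k=[0 3 17 21 17 9 4 0 0 0]
t=5: x=[0.4200 4.5400 15.6000 19.8800 16.4400 9.4200 4.1400 0.5600 0.0000 0.0000] k=[3 9 18 21 13 8 5 0 0 0]
t=6: x=[3.8400 9.4200 17.1600 19.4600 13.4200 8.2800 4.7200 0.7000 0.0000 0.0000] k=[6 7 15 20 15 4 6 5 0 0]
t=7: x=[6.1400 7.9800 14.5800 18.6000 14.1600 5.8200 5.5800 4.4400 0.7000 0.0000] k=[7 11 11 20 12 4 4 6 0 0]
t=8: x=[7.5600 10.4400 12.2600 17.6200 12.0000 5.1200 4.2800 4.8800 0.8400 0.0000] k=[10 6 16 15 10 4 7 4 1 0]
t=9: x=[9.4400 7.9600 14.4600 14.4400 9.8600 5.2600 6.1600 4.0000 1.2800 0.1400] k=[5 8 10 11 9 9 5 2 0 0]
t=10: x=[5.4200 7.8600 9.8600 10.5800 9.2800 8.4400 5.1400 2.1400 0.2800 0.0000] k=[1 8 13 9 8 9 5 3 4 0]
t=11: x=[1.9800 7.7200 11.7400 9.4200 8.2800 8.3000 5.2800 3.4200 3.3000 0.5600] k=[5 11 14 10 12 5 5 0 7 0]
t=12: x=[5.8400 10.5800 13.0200 10.8400 10.7400 5.9800 4.3000 1.6800 5.0400 0.9800] k=[10 9 13 10 8 6 2 5 4 0]
t=13: x=[9.8600 9.7000 12.0200 10.1400 8.0000 5.7200 2.9800 4.4400 3.5800 0.5600] k=[13 6 11 9 7 4 0 0 6 0]
t=14: x=[12.0200 7.6800 10.0200 9.0000 6.8600 3.8600 0.5600 0.8400 4.3200 0.8400] k=[13 7 14 8 8 7 4 0 1 4]
t=15: x=[12.1600 8.8200 12.1800 8.8400 7.8600 6.7200 3.8600 0.7000 1.2800 3.5800] k=[11 8 11 10 5 9 7 0 1 6]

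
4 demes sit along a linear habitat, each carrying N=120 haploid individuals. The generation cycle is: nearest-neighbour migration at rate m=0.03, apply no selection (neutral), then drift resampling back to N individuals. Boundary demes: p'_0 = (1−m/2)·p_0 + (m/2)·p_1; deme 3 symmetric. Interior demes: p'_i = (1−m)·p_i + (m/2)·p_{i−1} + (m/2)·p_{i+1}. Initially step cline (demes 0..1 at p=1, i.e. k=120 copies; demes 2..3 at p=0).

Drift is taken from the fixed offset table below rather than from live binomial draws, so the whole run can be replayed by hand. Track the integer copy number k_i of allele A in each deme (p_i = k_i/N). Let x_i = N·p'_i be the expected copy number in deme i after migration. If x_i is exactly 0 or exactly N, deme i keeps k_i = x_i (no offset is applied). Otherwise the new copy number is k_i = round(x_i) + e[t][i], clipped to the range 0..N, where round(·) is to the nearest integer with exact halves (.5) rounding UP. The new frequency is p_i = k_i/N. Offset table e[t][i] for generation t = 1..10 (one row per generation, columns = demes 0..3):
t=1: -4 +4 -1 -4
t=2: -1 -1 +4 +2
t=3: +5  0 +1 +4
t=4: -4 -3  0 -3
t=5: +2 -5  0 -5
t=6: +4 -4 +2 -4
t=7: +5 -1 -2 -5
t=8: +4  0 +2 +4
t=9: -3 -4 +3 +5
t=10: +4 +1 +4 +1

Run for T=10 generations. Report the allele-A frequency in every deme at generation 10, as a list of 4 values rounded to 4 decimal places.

t=0: k=[120 120 0 0]
t=1: x=[120.0000 118.2000 1.8000 0.0000] k=[120 120 1 0]
t=2: x=[120.0000 118.2150 2.7700 0.0150] k=[120 117 7 2]
t=3: x=[119.9550 115.3950 8.5750 2.0750] k=[120 115 10 6]
t=4: x=[119.9250 113.5000 11.5150 6.0600] k=[116 111 12 3]
t=5: x=[115.9250 109.5900 13.3500 3.1350] k=[118 105 13 0]
t=6: x=[117.8050 103.8150 14.1850 0.1950] k=[120 100 16 0]
t=7: x=[119.7000 99.0400 17.0200 0.2400] k=[120 98 15 0]
t=8: x=[119.6700 97.0850 16.0200 0.2250] k=[120 97 18 4]
t=9: x=[119.6550 96.1600 18.9750 4.2100] k=[117 92 22 9]
t=10: x=[116.6250 91.3250 22.8550 9.1950] k=[120 92 27 10]

[1.0000, 0.7667, 0.2250, 0.0833]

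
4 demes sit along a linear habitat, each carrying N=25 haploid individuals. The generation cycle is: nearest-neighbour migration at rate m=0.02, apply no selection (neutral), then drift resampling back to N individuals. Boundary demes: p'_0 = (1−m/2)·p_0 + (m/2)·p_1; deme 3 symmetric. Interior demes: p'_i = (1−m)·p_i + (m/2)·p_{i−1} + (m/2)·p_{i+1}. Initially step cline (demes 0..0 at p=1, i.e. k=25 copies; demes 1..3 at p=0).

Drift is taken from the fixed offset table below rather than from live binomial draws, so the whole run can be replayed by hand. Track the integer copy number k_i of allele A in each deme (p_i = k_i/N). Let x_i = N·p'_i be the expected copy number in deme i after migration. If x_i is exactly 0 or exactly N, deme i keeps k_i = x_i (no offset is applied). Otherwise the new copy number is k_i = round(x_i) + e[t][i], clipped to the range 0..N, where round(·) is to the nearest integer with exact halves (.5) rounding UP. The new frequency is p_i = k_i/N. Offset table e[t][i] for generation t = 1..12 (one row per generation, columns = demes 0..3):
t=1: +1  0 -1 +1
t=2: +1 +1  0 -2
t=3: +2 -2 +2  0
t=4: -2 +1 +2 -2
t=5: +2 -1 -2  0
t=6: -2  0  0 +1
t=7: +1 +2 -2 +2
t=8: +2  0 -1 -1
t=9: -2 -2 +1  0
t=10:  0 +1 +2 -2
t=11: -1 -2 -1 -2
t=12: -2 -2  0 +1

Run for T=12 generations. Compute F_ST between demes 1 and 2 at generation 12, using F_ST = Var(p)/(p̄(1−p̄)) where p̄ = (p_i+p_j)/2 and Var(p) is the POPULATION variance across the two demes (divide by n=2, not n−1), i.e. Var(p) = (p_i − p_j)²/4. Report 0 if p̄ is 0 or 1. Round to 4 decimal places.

0.0417

t=0: k=[25 0 0 0]
t=1: x=[24.7500 0.2500 0.0000 0.0000] k=[25 0 0 0]
t=2: x=[24.7500 0.2500 0.0000 0.0000] k=[25 1 0 0]
t=3: x=[24.7600 1.2300 0.0100 0.0000] k=[25 0 2 0]
t=4: x=[24.7500 0.2700 1.9600 0.0200] k=[23 1 4 0]
t=5: x=[22.7800 1.2500 3.9300 0.0400] k=[25 0 2 0]
t=6: x=[24.7500 0.2700 1.9600 0.0200] k=[23 0 2 1]
t=7: x=[22.7700 0.2500 1.9700 1.0100] k=[24 2 0 3]
t=8: x=[23.7800 2.2000 0.0500 2.9700] k=[25 2 0 2]
t=9: x=[24.7700 2.2100 0.0400 1.9800] k=[23 0 1 2]
t=10: x=[22.7700 0.2400 1.0000 1.9900] k=[23 1 3 0]
t=11: x=[22.7800 1.2400 2.9500 0.0300] k=[22 0 2 0]
t=12: x=[21.7800 0.2400 1.9600 0.0200] k=[20 0 2 1]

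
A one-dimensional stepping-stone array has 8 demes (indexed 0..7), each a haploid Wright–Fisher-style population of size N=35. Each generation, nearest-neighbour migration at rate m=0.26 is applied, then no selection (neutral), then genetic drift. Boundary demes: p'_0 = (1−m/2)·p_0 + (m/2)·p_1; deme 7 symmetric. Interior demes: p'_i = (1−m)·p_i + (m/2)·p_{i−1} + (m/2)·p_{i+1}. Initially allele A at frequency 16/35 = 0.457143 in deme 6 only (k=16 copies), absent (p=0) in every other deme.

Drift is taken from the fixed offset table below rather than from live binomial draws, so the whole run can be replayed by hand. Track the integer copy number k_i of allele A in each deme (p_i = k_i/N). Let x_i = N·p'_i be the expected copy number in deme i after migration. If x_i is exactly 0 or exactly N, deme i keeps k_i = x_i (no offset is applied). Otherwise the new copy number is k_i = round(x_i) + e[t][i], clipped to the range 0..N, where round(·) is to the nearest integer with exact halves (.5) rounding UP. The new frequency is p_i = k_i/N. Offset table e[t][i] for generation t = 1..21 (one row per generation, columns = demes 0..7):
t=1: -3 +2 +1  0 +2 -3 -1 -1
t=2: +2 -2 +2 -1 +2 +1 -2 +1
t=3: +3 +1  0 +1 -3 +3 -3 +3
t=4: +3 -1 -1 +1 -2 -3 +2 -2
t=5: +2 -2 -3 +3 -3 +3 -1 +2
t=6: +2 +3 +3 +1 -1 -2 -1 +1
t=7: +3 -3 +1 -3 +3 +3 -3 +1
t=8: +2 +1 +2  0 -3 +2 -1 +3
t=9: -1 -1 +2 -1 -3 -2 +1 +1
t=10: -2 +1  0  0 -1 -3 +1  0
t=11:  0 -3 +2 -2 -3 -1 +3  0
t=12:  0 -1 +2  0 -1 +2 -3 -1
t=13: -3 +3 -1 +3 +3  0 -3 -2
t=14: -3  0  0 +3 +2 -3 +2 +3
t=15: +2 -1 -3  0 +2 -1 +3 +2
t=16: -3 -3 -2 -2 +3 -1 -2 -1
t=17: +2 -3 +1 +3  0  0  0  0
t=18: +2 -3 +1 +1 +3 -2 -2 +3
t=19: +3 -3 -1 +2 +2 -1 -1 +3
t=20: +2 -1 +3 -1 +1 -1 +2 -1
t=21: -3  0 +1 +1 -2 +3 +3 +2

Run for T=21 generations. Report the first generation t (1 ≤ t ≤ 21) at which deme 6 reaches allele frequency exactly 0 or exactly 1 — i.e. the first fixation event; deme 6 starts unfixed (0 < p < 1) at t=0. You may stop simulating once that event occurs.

t=0: k=[0 0 0 0 0 0 16 0]
t=1: x=[0.0000 0.0000 0.0000 0.0000 0.0000 2.0800 11.8400 2.0800] k=[0 0 0 0 0 0 11 1]
t=2: x=[0.0000 0.0000 0.0000 0.0000 0.0000 1.4300 8.2700 2.3000] k=[0 0 0 0 0 2 6 3]
t=3: x=[0.0000 0.0000 0.0000 0.0000 0.2600 2.2600 5.0900 3.3900] k=[0 0 0 0 0 5 2 6]
t=4: x=[0.0000 0.0000 0.0000 0.0000 0.6500 3.9600 2.9100 5.4800] k=[0 0 0 0 0 1 5 3]
t=5: x=[0.0000 0.0000 0.0000 0.0000 0.1300 1.3900 4.2200 3.2600] k=[0 0 0 0 0 4 3 5]
t=6: x=[0.0000 0.0000 0.0000 0.0000 0.5200 3.3500 3.3900 4.7400] k=[0 0 0 0 0 1 2 6]
t=7: x=[0.0000 0.0000 0.0000 0.0000 0.1300 1.0000 2.3900 5.4800] k=[0 0 0 0 3 4 0 6]

7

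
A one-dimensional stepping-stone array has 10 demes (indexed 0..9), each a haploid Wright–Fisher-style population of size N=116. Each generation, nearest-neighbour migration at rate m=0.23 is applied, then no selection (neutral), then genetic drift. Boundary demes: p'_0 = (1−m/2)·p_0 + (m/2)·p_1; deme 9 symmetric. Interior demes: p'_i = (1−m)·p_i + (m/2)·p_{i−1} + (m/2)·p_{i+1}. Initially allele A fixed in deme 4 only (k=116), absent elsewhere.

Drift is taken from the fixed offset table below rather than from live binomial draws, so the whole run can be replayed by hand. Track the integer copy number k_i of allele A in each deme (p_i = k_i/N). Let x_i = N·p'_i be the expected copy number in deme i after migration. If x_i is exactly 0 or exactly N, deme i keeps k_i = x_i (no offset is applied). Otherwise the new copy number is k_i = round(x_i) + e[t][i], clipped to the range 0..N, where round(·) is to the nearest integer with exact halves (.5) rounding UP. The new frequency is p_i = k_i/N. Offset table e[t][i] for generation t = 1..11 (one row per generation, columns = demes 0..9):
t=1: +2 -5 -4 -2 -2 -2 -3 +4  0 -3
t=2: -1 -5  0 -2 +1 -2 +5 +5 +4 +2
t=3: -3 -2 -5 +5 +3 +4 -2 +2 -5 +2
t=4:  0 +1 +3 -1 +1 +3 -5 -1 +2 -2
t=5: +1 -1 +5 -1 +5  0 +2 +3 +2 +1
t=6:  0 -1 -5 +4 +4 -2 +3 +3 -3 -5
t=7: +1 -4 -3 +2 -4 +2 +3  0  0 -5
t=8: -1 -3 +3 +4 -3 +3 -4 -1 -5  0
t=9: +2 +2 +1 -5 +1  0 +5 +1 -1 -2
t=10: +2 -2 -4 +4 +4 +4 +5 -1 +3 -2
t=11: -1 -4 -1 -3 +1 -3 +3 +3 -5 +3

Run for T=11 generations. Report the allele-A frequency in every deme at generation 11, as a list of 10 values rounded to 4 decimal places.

[0.0086, 0.0000, 0.0862, 0.2328, 0.3362, 0.2672, 0.2328, 0.1034, 0.0000, 0.0259]

t=0: k=[0 0 0 0 116 0 0 0 0 0]
t=1: x=[0.0000 0.0000 0.0000 13.3400 89.3200 13.3400 0.0000 0.0000 0.0000 0.0000] k=[0 0 0 11 87 11 0 0 0 0]
t=2: x=[0.0000 0.0000 1.2650 18.4750 69.5200 18.4750 1.2650 0.0000 0.0000 0.0000] k=[0 0 1 16 71 16 6 0 0 0]
t=3: x=[0.0000 0.1150 2.6100 20.6000 58.3500 21.1750 6.4600 0.6900 0.0000 0.0000] k=[0 0 0 26 61 25 4 3 0 0]
t=4: x=[0.0000 0.0000 2.9900 27.0350 52.8350 26.7250 6.3000 2.7700 0.3450 0.0000] k=[0 0 6 26 54 30 1 2 2 0]
t=5: x=[0.0000 0.6900 7.6100 26.9200 48.0200 29.4250 4.4500 1.8850 1.7700 0.2300] k=[0 0 13 26 53 29 6 5 4 1]
t=6: x=[0.0000 1.4950 13.0000 27.6100 47.1350 29.1150 8.5300 5.0000 3.7700 1.3450] k=[0 0 8 32 51 27 12 8 1 0]
t=7: x=[0.0000 0.9200 9.8400 31.4250 46.0550 28.0350 13.2650 7.6550 1.6900 0.1150] k=[0 0 7 33 42 30 16 8 2 0]
t=8: x=[0.0000 0.8050 9.1850 31.0450 39.5850 29.7700 16.6900 8.2300 2.4600 0.2300] k=[0 0 12 35 37 33 13 7 0 0]
t=9: x=[0.0000 1.3800 13.2650 32.5850 36.3100 31.1600 14.6100 6.8850 0.8050 0.0000] k=[0 3 14 28 37 31 20 8 0 0]
t=10: x=[0.3450 3.9200 14.3450 27.4250 35.2750 30.4250 19.8850 8.4600 0.9200 0.0000] k=[2 2 10 31 39 34 25 7 4 0]
t=11: x=[2.0000 2.9200 11.4950 29.5050 37.5050 33.5400 23.9650 8.7250 3.8850 0.4600] k=[1 0 10 27 39 31 27 12 0 3]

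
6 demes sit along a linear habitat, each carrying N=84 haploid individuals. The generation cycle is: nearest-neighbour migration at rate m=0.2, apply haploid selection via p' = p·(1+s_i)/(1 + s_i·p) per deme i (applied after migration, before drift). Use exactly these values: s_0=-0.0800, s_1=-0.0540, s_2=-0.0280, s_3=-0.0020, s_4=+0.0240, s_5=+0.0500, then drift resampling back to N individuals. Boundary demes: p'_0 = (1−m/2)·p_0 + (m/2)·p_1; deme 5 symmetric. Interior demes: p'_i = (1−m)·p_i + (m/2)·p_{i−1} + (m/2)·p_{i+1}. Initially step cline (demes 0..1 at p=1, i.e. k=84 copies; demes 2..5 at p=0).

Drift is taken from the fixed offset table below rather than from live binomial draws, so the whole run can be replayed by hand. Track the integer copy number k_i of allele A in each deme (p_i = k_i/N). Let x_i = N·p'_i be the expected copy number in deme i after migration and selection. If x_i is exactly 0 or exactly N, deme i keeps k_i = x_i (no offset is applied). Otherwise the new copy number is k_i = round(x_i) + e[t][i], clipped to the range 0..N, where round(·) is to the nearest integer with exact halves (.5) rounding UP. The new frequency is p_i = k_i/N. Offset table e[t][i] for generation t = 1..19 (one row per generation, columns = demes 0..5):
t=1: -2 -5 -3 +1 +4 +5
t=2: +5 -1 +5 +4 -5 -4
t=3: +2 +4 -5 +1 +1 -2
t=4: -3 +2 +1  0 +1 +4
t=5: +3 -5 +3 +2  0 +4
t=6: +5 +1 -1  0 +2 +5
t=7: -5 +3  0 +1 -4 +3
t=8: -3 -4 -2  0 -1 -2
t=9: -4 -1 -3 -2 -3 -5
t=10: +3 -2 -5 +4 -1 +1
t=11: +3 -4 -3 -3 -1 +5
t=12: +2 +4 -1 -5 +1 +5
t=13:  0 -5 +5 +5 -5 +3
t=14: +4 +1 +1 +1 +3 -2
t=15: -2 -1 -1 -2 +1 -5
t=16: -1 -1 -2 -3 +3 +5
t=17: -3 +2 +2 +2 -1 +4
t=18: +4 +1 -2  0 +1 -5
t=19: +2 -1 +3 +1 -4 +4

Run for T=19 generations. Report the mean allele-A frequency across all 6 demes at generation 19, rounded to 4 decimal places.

0.2798

t=0: k=[84 84 0 0 0 0]
t=1: x=[84.0000 75.1709 8.1877 0.0000 0.0000 0.0000] k=[84 70 5 0 0 0]
t=2: x=[82.4805 64.0684 10.7313 0.4990 0.0000 0.0000] k=[84 63 16 4 0 0]
t=3: x=[81.7223 59.4466 19.0780 4.7909 0.4096 0.0000] k=[84 63 14 6 1 0]
t=4: x=[81.7223 59.2419 17.7000 6.2883 1.4330 0.1050] k=[79 61 19 6 2 4]
t=5: x=[76.6604 57.6057 21.4433 6.8873 2.6604 3.9810] k=[80 53 24 9 3 8]
t=6: x=[76.7676 51.7038 24.8996 9.8825 4.1935 7.8400] k=[82 53 24 10 6 13]
t=7: x=[78.7008 51.9065 24.9985 10.9809 7.2557 12.8211] k=[74 55 25 12 3 16]
t=8: x=[71.2226 52.8196 26.1855 12.3789 5.3169 15.3011] k=[68 49 24 12 4 13]
t=9: x=[64.8974 47.2568 24.8008 12.3789 5.8273 12.6141] k=[61 46 22 10 3 8]
t=10: x=[58.0283 43.9385 22.7261 10.4816 4.2956 7.8400] k=[61 42 18 14 3 9]
t=11: x=[57.6149 40.3351 19.5705 13.2776 4.8063 8.7761] k=[61 36 17 10 4 14]
t=12: x=[56.9955 35.4579 17.7984 10.0822 5.7252 13.5452] k=[59 39 17 5 7 19]
t=13: x=[55.4502 37.6437 17.6016 6.3882 8.1733 18.4941] k=[55 33 23 11 3 21]
t=14: x=[51.1480 33.0805 22.3313 11.3803 5.7252 19.9322] k=[55 34 23 12 9 18]
t=15: x=[51.2500 33.8721 22.5287 12.7783 10.4144 17.7741] k=[49 33 22 11 11 13]
t=16: x=[45.6697 32.3885 21.5420 12.0793 11.4322 13.3384] k=[45 31 20 9 14 18]
t=17: x=[41.8498 30.2178 19.5705 10.5815 14.1773 18.2884] k=[39 32 22 13 13 22]
t=18: x=[36.5699 30.6120 21.6406 13.8768 14.1773 21.8802] k=[41 32 20 14 15 17]
t=19: x=[38.3569 30.6120 20.1616 14.6757 15.3960 17.4653] k=[40 30 23 16 11 21]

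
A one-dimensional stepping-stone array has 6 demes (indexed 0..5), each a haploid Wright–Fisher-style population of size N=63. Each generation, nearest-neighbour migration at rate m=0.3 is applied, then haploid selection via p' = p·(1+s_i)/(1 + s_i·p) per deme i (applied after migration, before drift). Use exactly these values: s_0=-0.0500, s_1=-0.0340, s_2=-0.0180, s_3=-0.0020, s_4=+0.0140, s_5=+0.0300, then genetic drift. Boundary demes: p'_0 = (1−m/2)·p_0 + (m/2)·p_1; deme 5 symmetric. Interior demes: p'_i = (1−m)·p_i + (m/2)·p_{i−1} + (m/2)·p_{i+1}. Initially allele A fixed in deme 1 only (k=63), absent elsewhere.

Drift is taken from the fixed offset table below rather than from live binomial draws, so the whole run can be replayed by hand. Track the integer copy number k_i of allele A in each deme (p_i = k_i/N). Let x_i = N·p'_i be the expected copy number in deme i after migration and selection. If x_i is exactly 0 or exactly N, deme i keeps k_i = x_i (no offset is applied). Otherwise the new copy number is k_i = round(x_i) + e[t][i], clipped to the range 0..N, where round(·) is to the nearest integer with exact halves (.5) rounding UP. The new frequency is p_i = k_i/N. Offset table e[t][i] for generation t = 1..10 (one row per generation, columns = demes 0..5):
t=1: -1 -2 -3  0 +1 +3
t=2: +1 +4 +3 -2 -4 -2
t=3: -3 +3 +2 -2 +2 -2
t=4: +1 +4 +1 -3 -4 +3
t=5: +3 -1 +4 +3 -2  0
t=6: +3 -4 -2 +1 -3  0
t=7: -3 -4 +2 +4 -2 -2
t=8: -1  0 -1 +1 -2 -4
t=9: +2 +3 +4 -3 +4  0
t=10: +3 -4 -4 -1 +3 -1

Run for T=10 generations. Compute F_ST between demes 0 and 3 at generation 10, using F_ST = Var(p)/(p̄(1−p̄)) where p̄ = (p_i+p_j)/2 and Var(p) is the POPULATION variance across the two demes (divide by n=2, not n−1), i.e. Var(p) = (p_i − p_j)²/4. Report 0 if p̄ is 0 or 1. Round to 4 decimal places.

0.0601

t=0: k=[0 63 0 0 0 0]
t=1: x=[9.0453 43.6392 9.3050 0.0000 0.0000 0.0000] k=[8 42 6 0 0 0]
t=2: x=[12.5757 30.9552 10.3420 0.8982 0.0000 0.0000] k=[14 35 13 0 0 0]
t=3: x=[16.5173 28.0109 14.1497 1.9462 0.0000 0.0000] k=[14 31 16 0 0 0]
t=4: x=[15.9318 25.6722 15.6355 2.3954 0.0000 0.0000] k=[17 30 17 0 0 0]
t=5: x=[18.2774 25.5728 16.1806 2.5451 0.0000 0.0000] k=[21 25 20 6 0 0]
t=6: x=[20.8779 23.1413 18.4124 7.1872 0.9124 0.0000] k=[24 19 16 8 0 0]
t=7: x=[22.5027 18.8400 15.0410 7.9860 1.2165 0.0000] k=[20 15 17 12 0 0]
t=8: x=[18.5712 15.6398 15.7346 10.9319 1.8245 0.0000] k=[18 16 15 12 0 0]
t=9: x=[17.0546 15.7381 14.4963 10.6323 1.8245 0.0000] k=[19 19 18 8 6 0]
t=10: x=[18.3263 18.3962 16.4285 9.1843 5.4690 0.9266] k=[21 14 12 8 8 0]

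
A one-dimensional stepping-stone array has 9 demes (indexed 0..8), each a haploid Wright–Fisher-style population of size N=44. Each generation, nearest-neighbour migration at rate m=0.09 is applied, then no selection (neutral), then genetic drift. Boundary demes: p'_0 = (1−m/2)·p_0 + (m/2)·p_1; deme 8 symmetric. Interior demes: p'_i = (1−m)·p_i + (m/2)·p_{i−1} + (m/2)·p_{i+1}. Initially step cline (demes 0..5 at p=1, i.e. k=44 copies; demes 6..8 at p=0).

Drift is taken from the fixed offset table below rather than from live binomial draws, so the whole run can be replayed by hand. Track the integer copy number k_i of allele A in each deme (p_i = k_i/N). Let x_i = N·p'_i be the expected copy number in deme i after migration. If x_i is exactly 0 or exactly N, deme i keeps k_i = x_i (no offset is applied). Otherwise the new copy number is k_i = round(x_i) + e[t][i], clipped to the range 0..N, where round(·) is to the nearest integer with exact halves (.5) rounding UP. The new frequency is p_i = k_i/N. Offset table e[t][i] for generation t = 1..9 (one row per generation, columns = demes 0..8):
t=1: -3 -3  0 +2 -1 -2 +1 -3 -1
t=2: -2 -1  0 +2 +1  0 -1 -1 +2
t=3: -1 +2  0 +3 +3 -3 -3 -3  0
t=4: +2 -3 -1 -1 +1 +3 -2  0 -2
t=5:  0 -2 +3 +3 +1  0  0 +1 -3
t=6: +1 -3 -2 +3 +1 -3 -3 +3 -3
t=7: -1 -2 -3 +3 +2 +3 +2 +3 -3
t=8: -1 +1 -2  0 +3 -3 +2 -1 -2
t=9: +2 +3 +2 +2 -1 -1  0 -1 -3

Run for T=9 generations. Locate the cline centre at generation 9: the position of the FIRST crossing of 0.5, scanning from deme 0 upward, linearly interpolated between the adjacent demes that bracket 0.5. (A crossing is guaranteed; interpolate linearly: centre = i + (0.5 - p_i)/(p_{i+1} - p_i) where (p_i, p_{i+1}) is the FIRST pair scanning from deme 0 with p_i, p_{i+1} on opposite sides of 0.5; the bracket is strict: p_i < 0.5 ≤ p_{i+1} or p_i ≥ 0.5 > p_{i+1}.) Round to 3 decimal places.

5.350

t=0: k=[44 44 44 44 44 44 0 0 0]
t=1: x=[44.0000 44.0000 44.0000 44.0000 44.0000 42.0200 1.9800 0.0000 0.0000] k=[44 44 44 44 44 40 3 0 0]
t=2: x=[44.0000 44.0000 44.0000 44.0000 43.8200 38.5150 4.5300 0.1350 0.0000] k=[44 44 44 44 44 39 4 0 0]
t=3: x=[44.0000 44.0000 44.0000 44.0000 43.7750 37.6500 5.3950 0.1800 0.0000] k=[44 44 44 44 44 35 2 0 0]
t=4: x=[44.0000 44.0000 44.0000 44.0000 43.5950 33.9200 3.3950 0.0900 0.0000] k=[44 44 44 44 44 37 1 0 0]
t=5: x=[44.0000 44.0000 44.0000 44.0000 43.6850 35.6950 2.5750 0.0450 0.0000] k=[44 44 44 44 44 36 3 1 0]
t=6: x=[44.0000 44.0000 44.0000 44.0000 43.6400 34.8750 4.3950 1.0450 0.0450] k=[44 44 44 44 44 32 1 4 0]
t=7: x=[44.0000 44.0000 44.0000 44.0000 43.4600 31.1450 2.5300 3.6850 0.1800] k=[44 44 44 44 44 34 5 7 0]
t=8: x=[44.0000 44.0000 44.0000 44.0000 43.5500 33.1450 6.3950 6.5950 0.3150] k=[44 44 44 44 44 30 8 6 0]
t=9: x=[44.0000 44.0000 44.0000 44.0000 43.3700 29.6400 8.9000 5.8200 0.2700] k=[44 44 44 44 42 29 9 5 0]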